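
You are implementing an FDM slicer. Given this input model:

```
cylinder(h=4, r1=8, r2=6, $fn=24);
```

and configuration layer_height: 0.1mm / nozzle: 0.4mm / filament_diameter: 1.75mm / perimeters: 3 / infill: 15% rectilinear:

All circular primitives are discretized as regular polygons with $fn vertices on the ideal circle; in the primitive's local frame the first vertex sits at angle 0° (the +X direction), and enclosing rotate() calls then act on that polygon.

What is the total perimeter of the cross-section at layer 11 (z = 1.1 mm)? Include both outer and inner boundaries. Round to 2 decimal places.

46.68 mm

At z = 1.1 mm: the cone (r1=8→r2=6) has section circumradius 7.450 here — a regular 24-gon (perimeter = 2·24·7.450·sin(180°/24) = 46.68 mm). Overall, the cross-section is a single solid region. Total boundary length (outer) = 46.68 mm.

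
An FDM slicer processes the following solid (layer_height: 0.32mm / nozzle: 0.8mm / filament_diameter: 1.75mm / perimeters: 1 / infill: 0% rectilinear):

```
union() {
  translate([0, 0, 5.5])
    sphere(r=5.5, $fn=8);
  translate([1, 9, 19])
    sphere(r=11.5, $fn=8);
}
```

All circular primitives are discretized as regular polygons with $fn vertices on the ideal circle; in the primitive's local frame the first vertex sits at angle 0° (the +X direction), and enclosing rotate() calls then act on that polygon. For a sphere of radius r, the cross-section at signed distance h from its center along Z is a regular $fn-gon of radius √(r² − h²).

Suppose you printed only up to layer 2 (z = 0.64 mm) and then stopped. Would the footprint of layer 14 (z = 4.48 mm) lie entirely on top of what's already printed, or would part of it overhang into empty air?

part overhangs

Compare the two slices. At z = 0.64: the r=5.5 sphere contributes a regular 8-gon of circumradius √(5.5²−4.86²) = 2.575 (area = (8/2)·2.575²·sin(360°/8) = 18.75 mm²); the sphere at (1, 9) does not reach this height (|z−center|=18.360 > r=11.5); Taking the union: only the r=5.5 sphere is present, so the union is just that shape — area = 18.75 mm². At z = 4.48: the r=5.5 sphere contributes a regular 8-gon of circumradius √(5.5²−1.02²) = 5.405 (area = (8/2)·5.405²·sin(360°/8) = 82.62 mm²); the sphere at (1, 9) does not reach this height (|z−center|=14.520 > r=11.5); Combining (union): only the r=5.5 sphere is present, so the union is just that shape — area = 82.62 mm². Checking containment: at z = 4.48 the cross-section extends beyond the z = 0.64 cross-section by about 63.86 mm².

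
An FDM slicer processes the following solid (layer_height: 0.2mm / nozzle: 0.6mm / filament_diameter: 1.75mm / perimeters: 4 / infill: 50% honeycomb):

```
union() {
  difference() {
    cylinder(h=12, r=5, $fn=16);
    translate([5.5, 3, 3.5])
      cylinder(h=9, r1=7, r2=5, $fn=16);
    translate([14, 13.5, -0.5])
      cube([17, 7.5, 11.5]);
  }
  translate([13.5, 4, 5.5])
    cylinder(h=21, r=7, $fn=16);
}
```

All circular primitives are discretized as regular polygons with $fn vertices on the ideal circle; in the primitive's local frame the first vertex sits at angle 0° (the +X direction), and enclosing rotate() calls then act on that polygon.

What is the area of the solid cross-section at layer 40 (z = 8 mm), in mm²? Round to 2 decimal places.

At z = 8 mm: the r=5 cylinder gives a regular 16-gon of circumradius 5 (constant along its height) (area = (16/2)·5.000²·sin(360°/16) = 76.54 mm²); the cone at (5.5, 3) (r1=7→r2=5) has section circumradius 6.000 here — a regular 16-gon (area = (16/2)·6.000²·sin(360°/16) = 110.21 mm²); the 17×7.5 cube at (14, 13.5) contributes its full rectangle (area 127.50 mm²); After the difference (first − rest): starting from the r=5 cylinder (76.54 mm²), the cone at (5.5, 3) partially overlaps it — only the 28.34 mm² overlap (of its 110.21 mm²) is removed, clipping the outline; the 17×7.5 cube at (14, 13.5) misses the remaining region (no effect) — area = 48.19 mm²; the r=7 cylinder at (13.5, 4) contributes a regular 16-gon of circumradius 7 (area = (16/2)·7.000²·sin(360°/16) = 150.01 mm²); Merging all regions: the 2 present regions are separate (no shared area or edge), so areas and boundary lengths simply add and each stays a separate island — area = 198.21 mm². Overall, the cross-section has 2 separate islands. Net area = 198.21 mm².

198.21 mm²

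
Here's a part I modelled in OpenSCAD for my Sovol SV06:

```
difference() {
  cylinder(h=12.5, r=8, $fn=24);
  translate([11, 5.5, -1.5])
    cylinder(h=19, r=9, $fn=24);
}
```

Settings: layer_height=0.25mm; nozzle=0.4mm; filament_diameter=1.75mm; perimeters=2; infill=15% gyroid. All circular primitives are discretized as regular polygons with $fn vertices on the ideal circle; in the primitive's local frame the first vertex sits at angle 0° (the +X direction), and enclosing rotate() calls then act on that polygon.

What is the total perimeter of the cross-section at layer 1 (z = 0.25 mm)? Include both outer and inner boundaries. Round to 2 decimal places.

49.75 mm

At z = 0.25 mm: the r=8 cylinder contributes a regular 24-gon of circumradius 8 (perimeter = 2·24·8.000·sin(180°/24) = 50.12 mm); the cylinder at (11, 5.5): section is a regular 24-gon, circumradius r=9 (perimeter = 2·24·9.000·sin(180°/24) = 56.39 mm); After the difference (first − rest): starting from the r=8 cylinder, the r=9 cylinder at (11, 5.5) partially overlaps it — only the 36.60 mm² overlap (of its 251.57 mm²) is removed, clipping the outline — boundary = 49.75 mm. Overall, the cross-section is a single solid region. Total boundary length (outer) = 49.75 mm.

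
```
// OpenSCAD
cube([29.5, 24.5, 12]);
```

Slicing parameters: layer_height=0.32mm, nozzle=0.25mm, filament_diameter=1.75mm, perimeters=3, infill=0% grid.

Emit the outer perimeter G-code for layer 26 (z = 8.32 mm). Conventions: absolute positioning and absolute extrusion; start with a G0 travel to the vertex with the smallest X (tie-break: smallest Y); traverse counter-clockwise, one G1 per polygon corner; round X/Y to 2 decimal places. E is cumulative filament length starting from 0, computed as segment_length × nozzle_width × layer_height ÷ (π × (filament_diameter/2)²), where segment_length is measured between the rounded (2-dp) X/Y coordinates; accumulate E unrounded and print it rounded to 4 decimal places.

G0 X0.00 Y0.00 Z8.32
G1 X29.50 Y0.00 E0.9812
G1 X29.50 Y24.50 E1.7960
G1 X0.00 Y24.50 E2.7772
G1 X0.00 Y0.00 E3.5921

At z = 8.32 mm: the 29.5×24.5 cube contributes its full rectangle. The outline is a single polygon with 4 vertices. Extrusion per mm of travel: 0.25 × 0.32 / (π × 0.875²) = 0.033260. Accumulating E over each segment gives final E = 3.5921.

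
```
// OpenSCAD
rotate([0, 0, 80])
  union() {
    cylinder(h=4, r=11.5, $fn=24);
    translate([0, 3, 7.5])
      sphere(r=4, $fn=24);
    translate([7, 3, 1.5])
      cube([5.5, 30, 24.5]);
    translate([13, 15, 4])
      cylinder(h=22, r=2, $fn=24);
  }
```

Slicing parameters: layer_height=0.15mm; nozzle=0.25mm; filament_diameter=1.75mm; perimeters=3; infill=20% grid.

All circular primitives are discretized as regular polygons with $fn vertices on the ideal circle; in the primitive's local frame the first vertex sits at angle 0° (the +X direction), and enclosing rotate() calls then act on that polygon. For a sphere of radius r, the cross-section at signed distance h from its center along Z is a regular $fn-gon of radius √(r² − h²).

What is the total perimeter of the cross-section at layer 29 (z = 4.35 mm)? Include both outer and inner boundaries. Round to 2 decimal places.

At z = 4.35 mm: the cylinder is absent (z outside [0, 4]); the sphere at (0, 3): section is a regular 24-gon, circumradius = √(r²−h²) = √(4²−3.15²) = 2.465 (perimeter = 2·24·2.465·sin(180°/24) = 15.45 mm); the cube at (7, 3) (footprint 5.5×30) is included at this height (perimeter 71.00 mm); the r=2 cylinder at (13, 15) gives a regular 24-gon of circumradius 2 (constant along its height) (perimeter = 2·24·2.000·sin(180°/24) = 12.53 mm); Taking the union: the regions partially overlap (shared area 4.24 mm²), so the edge portions inside another operand are dropped and the merged outline is re-measured after clipping — boundary = 89.85 mm; (whole slice rotated 80° about Z — lengths, areas and connectivity unchanged). Overall, the cross-section has 2 separate islands. Total boundary length (outer) = 89.85 mm.

89.85 mm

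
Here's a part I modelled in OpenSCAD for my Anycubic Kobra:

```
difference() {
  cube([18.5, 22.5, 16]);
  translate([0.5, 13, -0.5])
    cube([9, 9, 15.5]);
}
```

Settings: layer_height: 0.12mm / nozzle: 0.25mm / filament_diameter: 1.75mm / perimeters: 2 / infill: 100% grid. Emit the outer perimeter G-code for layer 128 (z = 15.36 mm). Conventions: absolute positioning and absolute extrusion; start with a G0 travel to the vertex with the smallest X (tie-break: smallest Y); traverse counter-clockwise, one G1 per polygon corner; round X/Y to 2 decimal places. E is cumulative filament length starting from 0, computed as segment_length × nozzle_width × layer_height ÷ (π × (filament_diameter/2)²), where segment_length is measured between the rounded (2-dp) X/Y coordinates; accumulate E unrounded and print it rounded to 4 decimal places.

At z = 15.36 mm: the 18.5×22.5 cube contributes its full rectangle; the cube at (0.5, 13) is not intersected at this z (z outside [-0.5, 15]); Taking the first minus the rest: none of the subtracted shapes is present at this height, so the 18.5×22.5 cube is unchanged — 1 connected region. The outline is a single polygon with 4 vertices. Extrusion per mm of travel: 0.25 × 0.12 / (π × 0.875²) = 0.012473. Accumulating E over each segment gives final E = 1.0227.

G0 X0.00 Y0.00 Z15.36
G1 X18.50 Y0.00 E0.2307
G1 X18.50 Y22.50 E0.5114
G1 X0.00 Y22.50 E0.7421
G1 X0.00 Y0.00 E1.0227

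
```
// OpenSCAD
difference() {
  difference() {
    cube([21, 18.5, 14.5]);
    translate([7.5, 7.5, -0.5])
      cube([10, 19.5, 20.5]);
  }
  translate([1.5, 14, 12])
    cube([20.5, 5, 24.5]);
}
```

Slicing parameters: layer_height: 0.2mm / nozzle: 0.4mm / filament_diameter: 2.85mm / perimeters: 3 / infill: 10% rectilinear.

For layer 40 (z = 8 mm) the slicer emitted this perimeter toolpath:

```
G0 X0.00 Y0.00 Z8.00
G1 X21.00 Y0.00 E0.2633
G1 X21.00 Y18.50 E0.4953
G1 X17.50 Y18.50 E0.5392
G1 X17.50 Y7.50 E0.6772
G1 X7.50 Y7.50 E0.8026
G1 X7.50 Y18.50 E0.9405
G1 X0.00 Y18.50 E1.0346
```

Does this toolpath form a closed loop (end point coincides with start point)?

no

Start point (G0): (0.00, 0.00). End point (last G1): the path does not return to the start — open.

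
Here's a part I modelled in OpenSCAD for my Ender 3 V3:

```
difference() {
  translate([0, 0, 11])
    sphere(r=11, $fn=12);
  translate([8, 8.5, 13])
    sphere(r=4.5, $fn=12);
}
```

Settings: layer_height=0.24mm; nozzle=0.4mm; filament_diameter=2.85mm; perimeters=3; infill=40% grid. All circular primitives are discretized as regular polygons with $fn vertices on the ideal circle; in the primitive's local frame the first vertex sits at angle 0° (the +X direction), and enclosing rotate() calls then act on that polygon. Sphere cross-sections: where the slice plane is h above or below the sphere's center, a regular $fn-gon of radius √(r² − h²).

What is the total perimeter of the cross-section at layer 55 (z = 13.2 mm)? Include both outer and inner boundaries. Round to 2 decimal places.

At z = 13.2 mm: the sphere: section is a regular 12-gon, circumradius = √(r²−h²) = √(11²−2.2²) = 10.778 (perimeter = 2·12·10.778·sin(180°/12) = 66.95 mm); the r=4.5 sphere at (8, 8.5) slices to a regular 12-gon of circumradius 4.496 (√(r²−h²) with h=0.2 from center) (perimeter = 2·12·4.496·sin(180°/12) = 27.92 mm); After the difference (first − rest): starting from the r=11 sphere, the r=4.5 sphere at (8, 8.5) partially overlaps it — only the 18.38 mm² overlap (of its 60.63 mm²) is removed, clipping the outline — boundary = 68.69 mm. Overall, the cross-section is a single solid region. Total boundary length (outer) = 68.69 mm.

68.69 mm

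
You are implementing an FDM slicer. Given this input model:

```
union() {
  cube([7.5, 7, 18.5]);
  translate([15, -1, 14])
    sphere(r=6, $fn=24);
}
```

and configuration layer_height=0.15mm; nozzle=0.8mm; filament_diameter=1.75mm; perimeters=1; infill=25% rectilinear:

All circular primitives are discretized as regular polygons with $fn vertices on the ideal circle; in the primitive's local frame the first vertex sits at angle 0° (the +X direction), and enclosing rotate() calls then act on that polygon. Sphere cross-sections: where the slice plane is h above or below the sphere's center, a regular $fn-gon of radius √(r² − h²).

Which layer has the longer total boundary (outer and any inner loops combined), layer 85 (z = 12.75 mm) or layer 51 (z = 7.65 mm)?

Layer 85 (z = 12.75): the 7.5×7 cube contributes its full rectangle (perimeter 29.00 mm); the r=6 sphere at (15, -1) contributes a regular 24-gon of circumradius √(6²−1.25²) = 5.868 (perimeter = 2·24·5.868·sin(180°/24) = 36.77 mm); Taking the union: the 2 present regions are separate (no shared area or edge), so areas and boundary lengths simply add and each stays a separate island — boundary = 65.77 mm. So its perimeter = 65.77 mm. Layer 51 (z = 7.65): the cube (footprint 7.5×7) is included at this height (perimeter 29.00 mm); the sphere at (15, -1) is absent (|z−center|=6.350 > r=6); Taking the union: only the 7.5×7 cube is present, so the union is just that shape — boundary = 29.00 mm. So its perimeter = 29.00 mm. Layer 85 is larger (65.77 vs 29.00 mm).

layer 85 (z = 12.75 mm)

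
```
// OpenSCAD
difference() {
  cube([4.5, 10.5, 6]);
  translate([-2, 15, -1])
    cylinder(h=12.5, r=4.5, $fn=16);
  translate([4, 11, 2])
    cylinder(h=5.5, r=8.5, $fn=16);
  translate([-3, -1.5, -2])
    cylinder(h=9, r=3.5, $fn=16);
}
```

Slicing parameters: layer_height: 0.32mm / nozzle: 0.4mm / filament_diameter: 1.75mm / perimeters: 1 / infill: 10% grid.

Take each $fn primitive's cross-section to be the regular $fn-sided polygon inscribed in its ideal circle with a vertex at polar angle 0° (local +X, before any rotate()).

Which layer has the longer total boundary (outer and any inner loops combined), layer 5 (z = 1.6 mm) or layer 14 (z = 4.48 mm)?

Layer 5 (z = 1.6): the cube is present — its section is the full 4.5×10.5 rectangle (perimeter 30.00 mm); the r=4.5 cylinder at (-2, 15) gives a regular 16-gon of circumradius 4.5 (constant along its height) (perimeter = 2·16·4.500·sin(180°/16) = 28.09 mm); the cylinder at (4, 11) does not reach this height (z outside [2, 7.5]); the r=3.5 cylinder at (-3, -1.5) contributes a regular 16-gon of circumradius 3.5 (perimeter = 2·16·3.500·sin(180°/16) = 21.85 mm); After the difference (first − rest): starting from the 4.5×10.5 cube, the r=4.5 cylinder at (-2, 15) misses the remaining region (no effect); the r=3.5 cylinder at (-3, -1.5) partially overlaps it — only the 0.01 mm² overlap (of its 37.50 mm²) is removed, clipping the outline — boundary = 29.91 mm. So its perimeter = 29.91 mm. Layer 14 (z = 4.48): the cube (footprint 4.5×10.5) is included at this height (perimeter 30.00 mm); the cylinder at (-2, 15): section is a regular 16-gon, circumradius r=4.5 (perimeter = 2·16·4.500·sin(180°/16) = 28.09 mm); the r=8.5 cylinder at (4, 11) gives a regular 16-gon of circumradius 8.5 (constant along its height) (perimeter = 2·16·8.500·sin(180°/16) = 53.06 mm); the r=3.5 cylinder at (-3, -1.5) gives a regular 16-gon of circumradius 3.5 (constant along its height) (perimeter = 2·16·3.500·sin(180°/16) = 21.85 mm); Subtracting the remaining from the first: starting from the 4.5×10.5 cube, the r=4.5 cylinder at (-2, 15) misses the remaining region (no effect); the r=8.5 cylinder at (4, 11) partially overlaps it — only the 34.25 mm² overlap (of its 221.19 mm²) is removed, clipping the outline; the r=3.5 cylinder at (-3, -1.5) partially overlaps it — only the 0.01 mm² overlap (of its 37.50 mm²) is removed, clipping the outline — boundary = 15.38 mm. So its perimeter = 15.38 mm. Layer 5 is larger (29.91 vs 15.38 mm).

layer 5 (z = 1.6 mm)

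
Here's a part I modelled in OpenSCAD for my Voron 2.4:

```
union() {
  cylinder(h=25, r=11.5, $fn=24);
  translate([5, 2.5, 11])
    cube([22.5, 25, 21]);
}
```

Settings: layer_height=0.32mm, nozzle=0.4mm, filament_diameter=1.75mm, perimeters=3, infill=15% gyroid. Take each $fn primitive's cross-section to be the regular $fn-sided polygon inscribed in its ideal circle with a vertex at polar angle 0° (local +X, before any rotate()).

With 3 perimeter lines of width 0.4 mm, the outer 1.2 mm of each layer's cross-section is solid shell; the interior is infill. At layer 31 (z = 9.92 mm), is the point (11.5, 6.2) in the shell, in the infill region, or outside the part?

outside

At z = 9.92 mm: the cylinder: section is a regular 24-gon, circumradius r=11.5; the cube at (5, 2.5) is absent (z outside [11, 32]); Combining (union): only the r=11.5 cylinder is present, so the union is just that shape — 1 connected region. Overall, the cross-section is a single solid region. The nearest boundary edge runs (11.11, 2.98)→(9.96, 5.75); distance from the point to it = 1.60 mm. The point is not inside any of the regions above, so it lies outside the cross-section (1.60 mm from the nearest boundary).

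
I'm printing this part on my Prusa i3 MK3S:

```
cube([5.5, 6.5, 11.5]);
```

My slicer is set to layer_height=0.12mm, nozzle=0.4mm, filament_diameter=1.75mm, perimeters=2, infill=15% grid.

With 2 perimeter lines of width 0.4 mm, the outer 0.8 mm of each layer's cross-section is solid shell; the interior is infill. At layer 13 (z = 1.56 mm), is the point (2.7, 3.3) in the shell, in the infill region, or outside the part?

At z = 1.56 mm: the cube is present — its section is the full 5.5×6.5 rectangle. Overall, the cross-section is a single solid region. The nearest boundary edge runs (0.00, 6.50)→(0.00, 0.00); distance from the point to it = 2.70 mm. The point is inside the cross-section and 2.70 mm from the nearest boundary — more than the 0.8 mm shell width (2 × 0.4), so it's in the infill interior.

infill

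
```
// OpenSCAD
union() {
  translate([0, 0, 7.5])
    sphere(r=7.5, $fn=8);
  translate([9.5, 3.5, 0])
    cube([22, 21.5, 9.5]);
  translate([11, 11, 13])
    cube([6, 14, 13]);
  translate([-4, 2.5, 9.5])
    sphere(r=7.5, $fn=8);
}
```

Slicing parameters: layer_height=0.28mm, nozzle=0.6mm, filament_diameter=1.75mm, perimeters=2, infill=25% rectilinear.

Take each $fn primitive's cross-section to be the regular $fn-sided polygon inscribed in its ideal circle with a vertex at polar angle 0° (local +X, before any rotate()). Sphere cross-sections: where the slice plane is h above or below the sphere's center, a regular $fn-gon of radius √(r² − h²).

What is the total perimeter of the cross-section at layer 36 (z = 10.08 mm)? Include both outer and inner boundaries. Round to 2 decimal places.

54.40 mm

At z = 10.08 mm: the r=7.5 sphere slices to a regular 8-gon of circumradius 7.042 (√(r²−h²) with h=2.58 from center) (perimeter = 2·8·7.042·sin(180°/8) = 43.12 mm); the cube at (9.5, 3.5) does not reach this height (z outside [0, 9.5]); the cube at (11, 11) is not intersected at this z (z outside [13, 26]); the sphere at (-4, 2.5): section is a regular 8-gon, circumradius = √(r²−h²) = √(7.5²−0.58²) = 7.478 (perimeter = 2·8·7.478·sin(180°/8) = 45.78 mm); Combining (union): the regions partially overlap (shared area 85.26 mm²), so the edge portions inside another operand are dropped and the merged outline is re-measured after clipping — boundary = 54.40 mm. Overall, the cross-section is a single solid region. Total boundary length (outer) = 54.40 mm.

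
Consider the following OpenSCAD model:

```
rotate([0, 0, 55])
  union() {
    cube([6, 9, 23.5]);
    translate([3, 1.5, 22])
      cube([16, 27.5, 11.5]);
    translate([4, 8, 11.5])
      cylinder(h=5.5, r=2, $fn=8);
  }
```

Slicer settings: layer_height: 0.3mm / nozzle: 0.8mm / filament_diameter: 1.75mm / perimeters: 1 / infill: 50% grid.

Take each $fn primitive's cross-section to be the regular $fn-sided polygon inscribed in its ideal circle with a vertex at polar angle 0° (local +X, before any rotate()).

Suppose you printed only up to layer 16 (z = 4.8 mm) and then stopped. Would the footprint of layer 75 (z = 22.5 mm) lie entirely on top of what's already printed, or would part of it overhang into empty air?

Compare the two slices. At z = 4.8: the cube is present — its section is the full 6×9 rectangle (area 54.00 mm²); the cube at (3, 1.5) is absent (z outside [22, 33.5]); the cylinder at (4, 8) is not intersected at this z (z outside [11.5, 17]); Combining (union): only the 6×9 cube is present, so the union is just that shape — area = 54.00 mm²; (whole slice rotated 55° about Z — lengths, areas and connectivity unchanged). At z = 22.5: the cube (footprint 6×9) is included at this height (area 54.00 mm²); the 16×27.5 cube at (3, 1.5) contributes its full rectangle (area 440.00 mm²); the cylinder at (4, 8) does not reach this height (z outside [11.5, 17]); Merging all regions: the regions partially overlap — summed areas 494.00 mm² minus the doubly-counted overlap 22.50 mm² gives 471.50 mm² — area = 471.50 mm²; (rotated 55° about Z; rotation is an isometry so areas/perimeters/island counts are preserved). Checking containment: at z = 22.5 the cross-section extends beyond the z = 4.8 cross-section by about 417.50 mm².

part overhangs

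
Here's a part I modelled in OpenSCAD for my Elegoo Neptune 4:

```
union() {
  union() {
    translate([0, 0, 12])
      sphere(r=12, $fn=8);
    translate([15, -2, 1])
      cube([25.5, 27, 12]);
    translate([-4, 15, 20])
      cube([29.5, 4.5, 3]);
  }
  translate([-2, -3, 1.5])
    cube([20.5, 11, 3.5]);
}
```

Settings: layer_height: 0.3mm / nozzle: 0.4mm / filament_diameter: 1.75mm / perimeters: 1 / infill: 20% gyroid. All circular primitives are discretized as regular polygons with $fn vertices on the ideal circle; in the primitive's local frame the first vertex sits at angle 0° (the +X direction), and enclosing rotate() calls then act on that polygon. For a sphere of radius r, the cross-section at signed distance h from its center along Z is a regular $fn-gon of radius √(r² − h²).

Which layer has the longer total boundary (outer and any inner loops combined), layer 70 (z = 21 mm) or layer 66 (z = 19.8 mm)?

layer 70 (z = 21 mm)

Layer 70 (z = 21): the r=12 sphere contributes a regular 8-gon of circumradius √(12²−9²) = 7.937 (perimeter = 2·8·7.937·sin(180°/8) = 48.60 mm); the cube at (15, -2) is absent (z outside [1, 13]); the cube at (-4, 15) is present — its section is the full 29.5×4.5 rectangle (perimeter 68.00 mm); Combining (union): the 2 present regions are separate (no shared area or edge), so areas and boundary lengths simply add and each stays a separate island — boundary = 116.60 mm; the cube at (-2, -3) is not intersected at this z (z outside [1.5, 5]); Combining (union): only the result so far is present, so the union is just that shape — boundary = 116.60 mm. So its perimeter = 116.60 mm. Layer 66 (z = 19.8): the sphere: section is a regular 8-gon, circumradius = √(r²−h²) = √(12²−7.8²) = 9.119 (perimeter = 2·8·9.119·sin(180°/8) = 55.84 mm); the cube at (15, -2) is not intersected at this z (z outside [1, 13]); the cube at (-4, 15) does not reach this height (z outside [20, 23]); Taking the union: only the r=12 sphere is present, so the union is just that shape — boundary = 55.84 mm; the cube at (-2, -3) is not intersected at this z (z outside [1.5, 5]); Combining (union): only the result so far is present, so the union is just that shape — boundary = 55.84 mm. So its perimeter = 55.84 mm. Layer 70 is larger (116.60 vs 55.84 mm).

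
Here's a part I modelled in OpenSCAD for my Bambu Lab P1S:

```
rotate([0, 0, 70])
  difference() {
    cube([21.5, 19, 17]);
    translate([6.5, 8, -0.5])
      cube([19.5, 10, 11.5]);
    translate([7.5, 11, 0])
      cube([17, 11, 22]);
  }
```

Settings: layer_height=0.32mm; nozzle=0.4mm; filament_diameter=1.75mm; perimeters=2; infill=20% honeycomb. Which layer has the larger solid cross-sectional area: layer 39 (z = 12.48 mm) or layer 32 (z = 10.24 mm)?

Layer 39 (z = 12.48): the cube is present — its section is the full 21.5×19 rectangle (area 408.50 mm²); the cube at (6.5, 8) is not intersected at this z (z outside [-0.5, 11]); the 17×11 cube at (7.5, 11) contributes its full rectangle (area 187.00 mm²); Taking the first minus the rest: starting from the 21.5×19 cube (408.50 mm²), the 17×11 cube at (7.5, 11) partially overlaps it — only the 112.00 mm² overlap (of its 187.00 mm²) is removed, clipping the outline — area = 296.50 mm²; (whole slice rotated 70° about Z — lengths, areas and connectivity unchanged). So its area = 296.50 mm². Layer 32 (z = 10.24): the cube is present — its section is the full 21.5×19 rectangle (area 408.50 mm²); the 19.5×10 cube at (6.5, 8) contributes its full rectangle (area 195.00 mm²); the cube at (7.5, 11) (footprint 17×11) is included at this height (area 187.00 mm²); After the difference (first − rest): starting from the 21.5×19 cube (408.50 mm²), the 19.5×10 cube at (6.5, 8) partially overlaps it — only the 150.00 mm² overlap (of its 195.00 mm²) is removed, clipping the outline; the 17×11 cube at (7.5, 11) partially overlaps it — only the 14.00 mm² overlap (of its 187.00 mm²) is removed, clipping the outline — area = 244.50 mm²; (whole slice rotated 70° about Z — lengths, areas and connectivity unchanged). So its area = 244.50 mm². Layer 39 is larger (296.50 vs 244.50 mm²).

layer 39 (z = 12.48 mm)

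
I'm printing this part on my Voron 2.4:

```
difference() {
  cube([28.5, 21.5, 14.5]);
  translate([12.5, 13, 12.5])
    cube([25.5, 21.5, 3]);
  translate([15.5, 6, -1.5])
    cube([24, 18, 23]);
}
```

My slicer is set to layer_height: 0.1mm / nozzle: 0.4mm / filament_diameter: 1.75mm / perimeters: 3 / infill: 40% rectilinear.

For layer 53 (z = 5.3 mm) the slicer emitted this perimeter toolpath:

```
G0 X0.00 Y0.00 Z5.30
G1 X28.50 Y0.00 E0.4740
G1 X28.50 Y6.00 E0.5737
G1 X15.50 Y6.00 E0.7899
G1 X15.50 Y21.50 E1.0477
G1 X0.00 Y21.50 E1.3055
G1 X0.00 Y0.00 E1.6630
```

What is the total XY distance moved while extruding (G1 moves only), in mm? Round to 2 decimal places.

Sum the Euclidean lengths of each G1 segment: total = 100.00 mm.

100.00 mm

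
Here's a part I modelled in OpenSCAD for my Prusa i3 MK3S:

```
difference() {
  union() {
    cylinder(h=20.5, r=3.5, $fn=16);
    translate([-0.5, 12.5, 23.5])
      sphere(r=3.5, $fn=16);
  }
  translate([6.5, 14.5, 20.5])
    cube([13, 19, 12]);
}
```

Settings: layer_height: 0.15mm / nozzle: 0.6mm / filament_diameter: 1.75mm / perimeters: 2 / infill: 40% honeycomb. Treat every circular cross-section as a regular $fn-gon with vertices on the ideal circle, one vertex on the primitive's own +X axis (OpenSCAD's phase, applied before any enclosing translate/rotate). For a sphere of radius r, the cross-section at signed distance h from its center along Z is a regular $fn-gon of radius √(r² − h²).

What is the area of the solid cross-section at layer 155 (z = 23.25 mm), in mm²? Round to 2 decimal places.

37.31 mm²

At z = 23.25 mm: the cylinder is absent (z outside [0, 20.5]); the sphere at (-0.5, 12.5): section is a regular 16-gon, circumradius = √(r²−h²) = √(3.5²−0.25²) = 3.491 (area = (16/2)·3.491²·sin(360°/16) = 37.31 mm²); Taking the union: only the r=3.5 sphere at (-0.5, 12.5) is present, so the union is just that shape — area = 37.31 mm²; the cube at (6.5, 14.5) is present — its section is the full 13×19 rectangle (area 247.00 mm²); Taking the first minus the rest: starting from that combined region (37.31 mm²), the 13×19 cube at (6.5, 14.5) misses the remaining region (no effect) — area = 37.31 mm². Overall, the cross-section is a single solid region. Net area = 37.31 mm².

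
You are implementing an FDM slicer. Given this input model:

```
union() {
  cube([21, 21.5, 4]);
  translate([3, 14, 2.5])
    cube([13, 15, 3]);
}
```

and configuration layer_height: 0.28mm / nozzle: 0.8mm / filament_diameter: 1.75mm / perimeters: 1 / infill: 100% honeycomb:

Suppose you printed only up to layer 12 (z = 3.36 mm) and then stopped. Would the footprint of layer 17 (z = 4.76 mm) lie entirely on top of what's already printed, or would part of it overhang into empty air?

entirely on top

Compare the two slices. At z = 3.36: the cube is present — its section is the full 21×21.5 rectangle (area 451.50 mm²); the 13×15 cube at (3, 14) contributes its full rectangle (area 195.00 mm²); Merging all regions: the regions partially overlap — summed areas 646.50 mm² minus the doubly-counted overlap 97.50 mm² gives 549.00 mm² — area = 549.00 mm². At z = 4.76: the cube is not intersected at this z (z outside [0, 4]); the cube at (3, 14) is present — its section is the full 13×15 rectangle (area 195.00 mm²); Merging all regions: only the 13×15 cube at (3, 14) is present, so the union is just that shape — area = 195.00 mm². Checking containment: the cross-section at z = 4.76 is a subset of the cross-section at z = 3.36.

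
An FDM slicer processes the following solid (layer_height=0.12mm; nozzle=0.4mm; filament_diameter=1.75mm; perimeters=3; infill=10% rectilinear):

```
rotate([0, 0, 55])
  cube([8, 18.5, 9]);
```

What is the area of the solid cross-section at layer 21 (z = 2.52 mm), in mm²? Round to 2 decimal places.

At z = 2.52 mm: the 8×18.5 cube contributes its full rectangle (area 148.00 mm²); (rotated 55° about Z; rotation is an isometry so areas/perimeters/island counts are preserved). Overall, the cross-section is a single solid region. Net area = 148.00 mm².

148.00 mm²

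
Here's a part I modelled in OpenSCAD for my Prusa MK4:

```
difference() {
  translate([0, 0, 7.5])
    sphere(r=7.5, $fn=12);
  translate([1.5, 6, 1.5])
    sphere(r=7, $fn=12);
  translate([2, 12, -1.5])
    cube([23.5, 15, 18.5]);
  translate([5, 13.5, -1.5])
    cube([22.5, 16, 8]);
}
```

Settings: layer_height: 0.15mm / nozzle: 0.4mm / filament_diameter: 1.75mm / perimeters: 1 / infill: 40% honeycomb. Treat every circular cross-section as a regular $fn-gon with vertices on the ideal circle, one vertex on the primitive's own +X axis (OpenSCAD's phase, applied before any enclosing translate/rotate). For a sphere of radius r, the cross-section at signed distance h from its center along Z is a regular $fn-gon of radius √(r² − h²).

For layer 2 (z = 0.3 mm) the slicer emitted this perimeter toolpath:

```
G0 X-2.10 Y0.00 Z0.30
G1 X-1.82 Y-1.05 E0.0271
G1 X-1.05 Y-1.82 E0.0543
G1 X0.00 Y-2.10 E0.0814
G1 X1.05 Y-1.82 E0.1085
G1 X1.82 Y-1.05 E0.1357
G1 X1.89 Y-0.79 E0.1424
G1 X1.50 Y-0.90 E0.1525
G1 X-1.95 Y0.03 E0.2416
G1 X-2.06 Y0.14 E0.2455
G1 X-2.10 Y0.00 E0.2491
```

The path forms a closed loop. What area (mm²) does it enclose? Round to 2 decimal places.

4.72 mm²

Apply the shoelace formula to the sequence of (X, Y) vertices; enclosed area = 4.72 mm².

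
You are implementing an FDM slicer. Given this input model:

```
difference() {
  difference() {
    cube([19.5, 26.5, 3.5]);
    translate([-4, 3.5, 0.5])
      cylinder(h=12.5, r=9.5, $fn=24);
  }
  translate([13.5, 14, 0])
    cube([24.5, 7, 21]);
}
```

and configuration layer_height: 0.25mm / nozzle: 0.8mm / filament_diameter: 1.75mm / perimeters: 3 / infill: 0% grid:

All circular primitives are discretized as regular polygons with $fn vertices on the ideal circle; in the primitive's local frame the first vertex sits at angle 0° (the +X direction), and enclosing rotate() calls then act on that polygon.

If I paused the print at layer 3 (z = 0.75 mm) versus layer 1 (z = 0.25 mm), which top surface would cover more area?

Layer 3 (z = 0.75): the cube is present — its section is the full 19.5×26.5 rectangle (area 516.75 mm²); the cylinder at (-4, 3.5): section is a regular 24-gon, circumradius r=9.5 (area = (24/2)·9.500²·sin(360°/24) = 280.30 mm²); After the difference (first − rest): starting from the 19.5×26.5 cube (516.75 mm²), the r=9.5 cylinder at (-4, 3.5) partially overlaps it — only the 51.75 mm² overlap (of its 280.30 mm²) is removed, clipping the outline — area = 465.00 mm²; the 24.5×7 cube at (13.5, 14) contributes its full rectangle (area 171.50 mm²); After the difference (first − rest): starting from the result so far (465.00 mm²), the 24.5×7 cube at (13.5, 14) partially overlaps it — only the 42.00 mm² overlap (of its 171.50 mm²) is removed, clipping the outline — area = 423.00 mm². So its area = 423.00 mm². Layer 1 (z = 0.25): the cube is present — its section is the full 19.5×26.5 rectangle (area 516.75 mm²); the cylinder at (-4, 3.5) does not reach this height (z outside [0.5, 13]); Taking the first minus the rest: none of the subtracted shapes is present at this height, so the 19.5×26.5 cube is unchanged — area = 516.75 mm²; the cube at (13.5, 14) is present — its section is the full 24.5×7 rectangle (area 171.50 mm²); After the difference (first − rest): starting from that combined region (516.75 mm²), the 24.5×7 cube at (13.5, 14) partially overlaps it — only the 42.00 mm² overlap (of its 171.50 mm²) is removed, clipping the outline — area = 474.75 mm². So its area = 474.75 mm². Layer 1 is larger (474.75 vs 423.00 mm²).

layer 1 (z = 0.25 mm)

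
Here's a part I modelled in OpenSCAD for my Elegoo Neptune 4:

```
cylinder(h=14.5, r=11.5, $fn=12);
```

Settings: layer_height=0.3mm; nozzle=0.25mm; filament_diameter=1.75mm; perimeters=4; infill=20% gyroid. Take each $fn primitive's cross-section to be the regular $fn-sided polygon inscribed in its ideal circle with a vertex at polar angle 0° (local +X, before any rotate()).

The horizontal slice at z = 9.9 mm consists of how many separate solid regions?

1

At z = 9.9 mm: the r=11.5 cylinder gives a regular 12-gon of circumradius 11.5 (constant along its height). The result has 1 disconnected region.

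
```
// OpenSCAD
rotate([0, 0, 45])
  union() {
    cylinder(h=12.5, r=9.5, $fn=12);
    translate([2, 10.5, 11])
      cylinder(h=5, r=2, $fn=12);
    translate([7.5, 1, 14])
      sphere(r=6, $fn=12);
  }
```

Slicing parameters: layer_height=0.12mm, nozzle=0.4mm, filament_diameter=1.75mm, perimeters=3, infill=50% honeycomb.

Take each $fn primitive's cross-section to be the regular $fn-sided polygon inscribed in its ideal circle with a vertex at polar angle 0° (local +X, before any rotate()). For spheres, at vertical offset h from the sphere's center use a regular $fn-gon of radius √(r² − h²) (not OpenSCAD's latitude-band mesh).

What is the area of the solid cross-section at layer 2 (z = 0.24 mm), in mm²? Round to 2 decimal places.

At z = 0.24 mm: the cylinder: section is a regular 12-gon, circumradius r=9.5 (area = (12/2)·9.500²·sin(360°/12) = 270.75 mm²); the cylinder at (2, 10.5) does not reach this height (z outside [11, 16]); the sphere at (7.5, 1) does not reach this height (|z−center|=13.760 > r=6); Combining (union): only the r=9.5 cylinder is present, so the union is just that shape — area = 270.75 mm²; (whole slice rotated 45° about Z — lengths, areas and connectivity unchanged). Overall, the cross-section is a single solid region. Net area = 270.75 mm².

270.75 mm²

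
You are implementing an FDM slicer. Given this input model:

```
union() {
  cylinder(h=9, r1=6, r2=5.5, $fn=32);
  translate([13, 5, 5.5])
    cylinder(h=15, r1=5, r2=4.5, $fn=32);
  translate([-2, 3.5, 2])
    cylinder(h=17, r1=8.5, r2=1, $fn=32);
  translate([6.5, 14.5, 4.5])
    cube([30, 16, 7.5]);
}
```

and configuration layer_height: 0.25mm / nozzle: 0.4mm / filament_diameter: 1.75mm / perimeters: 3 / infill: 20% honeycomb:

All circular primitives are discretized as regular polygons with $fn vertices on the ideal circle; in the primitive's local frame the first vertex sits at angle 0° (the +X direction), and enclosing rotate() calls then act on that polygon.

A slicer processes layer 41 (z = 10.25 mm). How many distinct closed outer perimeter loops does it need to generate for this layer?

At z = 10.25 mm: the cone is absent (z outside [0, 9]); the cone at (13, 5): at t=0.317 of its height the radius interpolates to r₁+(r₂−r₁)t = 4.842, giving a regular 32-gon of that circumradius; the cone at (-2, 3.5) (r1=8.5→r2=1) has section circumradius 4.860 here — a regular 32-gon; the cube at (6.5, 14.5) is present — its section is the full 30×16 rectangle; Combining (union): the 3 present regions are separate (no shared area or edge), so areas and boundary lengths simply add and each stays a separate island — 3 connected regions. The result has 3 disconnected regions.

3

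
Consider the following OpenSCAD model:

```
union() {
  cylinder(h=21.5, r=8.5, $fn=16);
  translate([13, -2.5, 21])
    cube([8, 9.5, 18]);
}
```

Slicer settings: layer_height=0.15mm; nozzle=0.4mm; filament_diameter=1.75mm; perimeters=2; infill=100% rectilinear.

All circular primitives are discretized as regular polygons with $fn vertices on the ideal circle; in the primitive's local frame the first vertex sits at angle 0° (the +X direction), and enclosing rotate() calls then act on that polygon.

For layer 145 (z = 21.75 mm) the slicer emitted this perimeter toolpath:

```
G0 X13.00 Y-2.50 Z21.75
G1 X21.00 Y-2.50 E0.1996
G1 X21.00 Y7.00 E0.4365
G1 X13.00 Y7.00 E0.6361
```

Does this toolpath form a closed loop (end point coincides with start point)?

no

Start point (G0): (13.00, -2.50). End point (last G1): the path does not return to the start — open.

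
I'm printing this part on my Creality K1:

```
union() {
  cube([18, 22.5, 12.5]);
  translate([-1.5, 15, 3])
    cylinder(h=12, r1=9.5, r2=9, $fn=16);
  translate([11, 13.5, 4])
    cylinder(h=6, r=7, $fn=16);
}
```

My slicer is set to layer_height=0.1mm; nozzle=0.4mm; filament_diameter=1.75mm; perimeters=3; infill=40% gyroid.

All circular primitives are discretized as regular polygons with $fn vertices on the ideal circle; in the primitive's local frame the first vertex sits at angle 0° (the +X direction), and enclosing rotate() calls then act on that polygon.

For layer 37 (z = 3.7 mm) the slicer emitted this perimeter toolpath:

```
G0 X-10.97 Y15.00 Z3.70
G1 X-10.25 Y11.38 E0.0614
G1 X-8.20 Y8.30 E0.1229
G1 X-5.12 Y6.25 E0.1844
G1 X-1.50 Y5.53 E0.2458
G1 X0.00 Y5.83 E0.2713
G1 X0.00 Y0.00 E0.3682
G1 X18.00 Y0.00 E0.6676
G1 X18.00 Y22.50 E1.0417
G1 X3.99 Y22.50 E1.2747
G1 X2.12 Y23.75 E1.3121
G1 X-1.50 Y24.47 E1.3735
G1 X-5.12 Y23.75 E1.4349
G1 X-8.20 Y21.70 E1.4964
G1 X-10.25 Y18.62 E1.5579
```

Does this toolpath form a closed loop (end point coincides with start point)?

Start point (G0): (-10.97, 15.00). End point (last G1): the path does not return to the start — open.

no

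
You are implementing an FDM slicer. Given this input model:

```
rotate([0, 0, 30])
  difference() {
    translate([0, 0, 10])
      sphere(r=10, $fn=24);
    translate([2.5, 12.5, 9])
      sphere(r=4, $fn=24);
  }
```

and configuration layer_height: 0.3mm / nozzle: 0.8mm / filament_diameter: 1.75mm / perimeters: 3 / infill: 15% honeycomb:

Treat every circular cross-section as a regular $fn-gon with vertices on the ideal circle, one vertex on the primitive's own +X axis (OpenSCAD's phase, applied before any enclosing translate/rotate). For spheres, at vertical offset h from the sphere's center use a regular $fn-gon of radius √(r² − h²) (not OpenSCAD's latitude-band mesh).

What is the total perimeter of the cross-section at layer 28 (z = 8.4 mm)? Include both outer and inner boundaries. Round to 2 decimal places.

62.11 mm

At z = 8.4 mm: the r=10 sphere contributes a regular 24-gon of circumradius √(10²−1.6²) = 9.871 (perimeter = 2·24·9.871·sin(180°/24) = 61.85 mm); the r=4 sphere at (2.5, 12.5) slices to a regular 24-gon of circumradius 3.955 (√(r²−h²) with h=0.6 from center) (perimeter = 2·24·3.955·sin(180°/24) = 24.78 mm); Subtracting the remaining from the first: starting from the r=10 sphere, the r=4 sphere at (2.5, 12.5) partially overlaps it — only the 3.09 mm² overlap (of its 48.58 mm²) is removed, clipping the outline — boundary = 62.11 mm; (whole slice rotated 30° about Z — lengths, areas and connectivity unchanged). Overall, the cross-section is a single solid region. Total boundary length (outer) = 62.11 mm.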